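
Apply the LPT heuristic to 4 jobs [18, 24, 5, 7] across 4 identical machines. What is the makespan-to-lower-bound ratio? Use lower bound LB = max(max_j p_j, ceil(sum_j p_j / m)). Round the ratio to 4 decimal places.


LPT order: [24, 18, 7, 5]
Machine loads after assignment: [24, 18, 7, 5]
LPT makespan = 24
Lower bound = max(max_job, ceil(total/4)) = max(24, 14) = 24
Ratio = 24 / 24 = 1.0

1.0


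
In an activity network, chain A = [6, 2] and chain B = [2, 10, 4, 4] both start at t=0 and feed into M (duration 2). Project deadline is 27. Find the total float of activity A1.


Forward pass: ES(A1) = sum of predecessors on chain A = 0
EF = ES + duration = 0 + 6 = 6
Backward pass: LF(M) = deadline = 27; LS(M) = 27 - 2 = 25
LF(A1) = LS(M) - sum(successors on chain A) = 25 - 2 = 23
LS = LF - duration = 23 - 6 = 17
Total float = LS - ES = 17 - 0 = 17

17


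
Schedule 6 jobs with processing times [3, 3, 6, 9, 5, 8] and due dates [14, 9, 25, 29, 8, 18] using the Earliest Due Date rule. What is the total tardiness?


Sort by due date (EDD order): [(5, 8), (3, 9), (3, 14), (8, 18), (6, 25), (9, 29)]
Compute completion times and tardiness:
  Job 1: p=5, d=8, C=5, tardiness=max(0,5-8)=0
  Job 2: p=3, d=9, C=8, tardiness=max(0,8-9)=0
  Job 3: p=3, d=14, C=11, tardiness=max(0,11-14)=0
  Job 4: p=8, d=18, C=19, tardiness=max(0,19-18)=1
  Job 5: p=6, d=25, C=25, tardiness=max(0,25-25)=0
  Job 6: p=9, d=29, C=34, tardiness=max(0,34-29)=5
Total tardiness = 6

6


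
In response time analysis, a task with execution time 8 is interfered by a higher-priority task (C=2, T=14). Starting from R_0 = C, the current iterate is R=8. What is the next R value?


R_next = C + ceil(R_prev / T_hp) * C_hp
ceil(8 / 14) = ceil(0.5714) = 1
Interference = 1 * 2 = 2
R_next = 8 + 2 = 10

10


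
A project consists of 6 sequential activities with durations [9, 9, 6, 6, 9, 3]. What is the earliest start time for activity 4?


Activity 4 starts after activities 1 through 3 complete.
Predecessor durations: [9, 9, 6]
ES = 9 + 9 + 6 = 24

24


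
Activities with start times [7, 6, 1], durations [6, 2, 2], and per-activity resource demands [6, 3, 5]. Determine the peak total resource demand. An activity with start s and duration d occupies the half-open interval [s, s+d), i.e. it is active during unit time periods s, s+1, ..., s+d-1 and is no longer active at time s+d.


Each activity i is active on [start_i, start_i + duration_i).
Compute total resource usage per time slot:
  t=0: active resources = [], total = 0
  t=1: active resources = [5], total = 5
  t=2: active resources = [5], total = 5
  t=3: active resources = [], total = 0
  t=4: active resources = [], total = 0
  t=5: active resources = [], total = 0
  t=6: active resources = [3], total = 3
  t=7: active resources = [6, 3], total = 9
  t=8: active resources = [6], total = 6
  t=9: active resources = [6], total = 6
  t=10: active resources = [6], total = 6
  t=11: active resources = [6], total = 6
  t=12: active resources = [6], total = 6
Peak resource demand = 9

9


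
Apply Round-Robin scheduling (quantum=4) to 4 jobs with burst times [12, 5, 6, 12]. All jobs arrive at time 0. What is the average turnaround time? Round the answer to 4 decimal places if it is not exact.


Time quantum = 4
Execution trace:
  J1 runs 4 units, time = 4
  J2 runs 4 units, time = 8
  J3 runs 4 units, time = 12
  J4 runs 4 units, time = 16
  J1 runs 4 units, time = 20
  J2 runs 1 units, time = 21
  J3 runs 2 units, time = 23
  J4 runs 4 units, time = 27
  J1 runs 4 units, time = 31
  J4 runs 4 units, time = 35
Finish times: [31, 21, 23, 35]
Average turnaround = 110/4 = 27.5

27.5


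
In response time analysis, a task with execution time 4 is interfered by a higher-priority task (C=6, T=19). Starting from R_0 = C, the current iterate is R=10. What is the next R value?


R_next = C + ceil(R_prev / T_hp) * C_hp
ceil(10 / 19) = ceil(0.5263) = 1
Interference = 1 * 6 = 6
R_next = 4 + 6 = 10
R_next = R_prev, so the iteration has converged (response time = 10).

10


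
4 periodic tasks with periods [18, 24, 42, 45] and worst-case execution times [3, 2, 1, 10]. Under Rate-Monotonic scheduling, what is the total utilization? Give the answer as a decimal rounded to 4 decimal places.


Compute individual utilizations (exact fractions):
  Task 1: C/T = 3/18 = 1/6 (approx. 0.1667)
  Task 2: C/T = 2/24 = 1/12 (approx. 0.0833)
  Task 3: C/T = 1/42 (approx. 0.0238)
  Task 4: C/T = 10/45 = 2/9 (approx. 0.2222)
Total utilization U = 1/6 + 1/12 + 1/42 + 2/9 = 125/252
Rounded to 4 decimal places: U = 0.4960
RM (Liu & Layland) bound for 4 tasks = 0.756828; compare with U = 125/252 (approx. 0.496032)
U <= bound, so schedulable by RM sufficient condition.

0.4960


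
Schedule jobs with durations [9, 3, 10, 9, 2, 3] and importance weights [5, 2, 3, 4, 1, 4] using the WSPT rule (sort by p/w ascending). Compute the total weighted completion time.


Compute p/w ratios and sort ascending (WSPT): [(3, 4), (3, 2), (9, 5), (2, 1), (9, 4), (10, 3)]
Compute weighted completion times:
  Job (p=3,w=4): C=3, w*C=4*3=12
  Job (p=3,w=2): C=6, w*C=2*6=12
  Job (p=9,w=5): C=15, w*C=5*15=75
  Job (p=2,w=1): C=17, w*C=1*17=17
  Job (p=9,w=4): C=26, w*C=4*26=104
  Job (p=10,w=3): C=36, w*C=3*36=108
Total weighted completion time = 328

328


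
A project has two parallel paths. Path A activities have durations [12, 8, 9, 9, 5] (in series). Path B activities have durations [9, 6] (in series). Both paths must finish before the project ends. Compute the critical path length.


Path A total = 12 + 8 + 9 + 9 + 5 = 43
Path B total = 9 + 6 = 15
Critical path = longest path = max(43, 15) = 43

43


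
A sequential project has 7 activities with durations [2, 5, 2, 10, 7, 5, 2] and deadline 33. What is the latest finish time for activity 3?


LF(activity 3) = deadline - sum of successor durations
Successors: activities 4 through 7 with durations [10, 7, 5, 2]
Sum of successor durations = 24
LF = 33 - 24 = 9

9


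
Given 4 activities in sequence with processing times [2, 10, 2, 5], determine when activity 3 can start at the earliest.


Activity 3 starts after activities 1 through 2 complete.
Predecessor durations: [2, 10]
ES = 2 + 10 = 12

12


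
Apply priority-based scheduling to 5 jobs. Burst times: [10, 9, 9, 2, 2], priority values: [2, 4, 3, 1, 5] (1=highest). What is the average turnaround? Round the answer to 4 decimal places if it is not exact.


Sort by priority (ascending = highest first):
Order: [(1, 2), (2, 10), (3, 9), (4, 9), (5, 2)]
Completion times:
  Priority 1, burst=2, C=2
  Priority 2, burst=10, C=12
  Priority 3, burst=9, C=21
  Priority 4, burst=9, C=30
  Priority 5, burst=2, C=32
Average turnaround = 97/5 = 19.4

19.4


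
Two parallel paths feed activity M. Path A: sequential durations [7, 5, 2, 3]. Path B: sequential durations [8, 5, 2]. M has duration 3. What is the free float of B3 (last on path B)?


ES(B3) = sum of predecessors on chain B = 13
EF(B3) = ES + duration = 13 + 2 = 15
Successor of B3 is M. ES(M) = max(sum(A), sum(B)) = max(17, 15) = 17
Free float = ES(successor) - EF(current) = 17 - 15 = 2

2


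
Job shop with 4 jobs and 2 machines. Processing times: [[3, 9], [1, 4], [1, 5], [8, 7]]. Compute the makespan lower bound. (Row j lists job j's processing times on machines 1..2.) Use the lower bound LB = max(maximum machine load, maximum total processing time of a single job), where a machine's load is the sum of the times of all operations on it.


Machine loads:
  Machine 1: 3 + 1 + 1 + 8 = 13
  Machine 2: 9 + 4 + 5 + 7 = 25
Max machine load = 25
Job totals:
  Job 1: 12
  Job 2: 5
  Job 3: 6
  Job 4: 15
Max job total = 15
Lower bound = max(25, 15) = 25

25


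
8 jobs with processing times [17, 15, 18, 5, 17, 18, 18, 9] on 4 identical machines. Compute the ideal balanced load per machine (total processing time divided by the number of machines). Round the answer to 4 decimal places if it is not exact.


Total processing time = 17 + 15 + 18 + 5 + 17 + 18 + 18 + 9 = 117
Number of machines = 4
Ideal balanced load = 117 / 4 = 29.25

29.25


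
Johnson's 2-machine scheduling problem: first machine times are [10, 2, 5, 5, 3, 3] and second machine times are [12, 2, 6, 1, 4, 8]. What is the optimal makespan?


Apply Johnson's rule:
  Group 1 (a <= b): [(2, 2, 2), (5, 3, 4), (6, 3, 8), (3, 5, 6), (1, 10, 12)]
  Group 2 (a > b): [(4, 5, 1)]
Optimal job order: [2, 5, 6, 3, 1, 4]
Schedule:
  Job 2: M1 done at 2, M2 done at 4
  Job 5: M1 done at 5, M2 done at 9
  Job 6: M1 done at 8, M2 done at 17
  Job 3: M1 done at 13, M2 done at 23
  Job 1: M1 done at 23, M2 done at 35
  Job 4: M1 done at 28, M2 done at 36
Makespan = 36

36


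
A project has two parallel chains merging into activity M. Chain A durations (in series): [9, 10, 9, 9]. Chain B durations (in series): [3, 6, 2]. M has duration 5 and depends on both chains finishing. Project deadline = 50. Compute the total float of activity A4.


Forward pass: ES(A4) = sum of predecessors on chain A = 28
EF = ES + duration = 28 + 9 = 37
Backward pass: LF(M) = deadline = 50; LS(M) = 50 - 5 = 45
LF(A4) = LS(M) - sum(successors on chain A) = 45 - 0 = 45
LS = LF - duration = 45 - 9 = 36
Total float = LS - ES = 36 - 28 = 8

8


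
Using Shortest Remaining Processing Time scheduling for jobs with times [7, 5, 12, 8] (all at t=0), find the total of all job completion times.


Since all jobs arrive at t=0, SRPT equals SPT ordering.
SPT order: [5, 7, 8, 12]
Completion times:
  Job 1: p=5, C=5
  Job 2: p=7, C=12
  Job 3: p=8, C=20
  Job 4: p=12, C=32
Total completion time = 5 + 12 + 20 + 32 = 69

69


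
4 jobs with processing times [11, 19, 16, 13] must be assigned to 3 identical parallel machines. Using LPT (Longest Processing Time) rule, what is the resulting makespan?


Sort jobs in decreasing order (LPT): [19, 16, 13, 11]
Assign each job to the least loaded machine:
  Machine 1: jobs [19], load = 19
  Machine 2: jobs [16], load = 16
  Machine 3: jobs [13, 11], load = 24
Makespan = max load = 24

24


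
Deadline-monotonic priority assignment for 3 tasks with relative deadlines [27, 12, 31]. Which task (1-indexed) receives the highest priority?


Sort tasks by relative deadline (ascending):
  Task 2: deadline = 12
  Task 1: deadline = 27
  Task 3: deadline = 31
Priority order (highest first): [2, 1, 3]
Highest priority task = 2

2


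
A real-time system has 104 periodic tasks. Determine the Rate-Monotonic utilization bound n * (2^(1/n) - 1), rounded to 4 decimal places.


Compute 2^(1/104) = 1.0066871365
Subtract 1: 1.0066871365 - 1 = 0.0066871365
Multiply by n: 104 * 0.0066871365 = 0.6954621960
Round to 4 dp: 0.6955

0.6955


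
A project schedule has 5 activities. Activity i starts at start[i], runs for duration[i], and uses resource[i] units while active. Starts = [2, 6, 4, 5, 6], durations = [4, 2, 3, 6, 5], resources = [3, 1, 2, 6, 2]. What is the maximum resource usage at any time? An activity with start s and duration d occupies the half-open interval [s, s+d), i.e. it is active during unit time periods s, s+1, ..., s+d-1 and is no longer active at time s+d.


Each activity i is active on [start_i, start_i + duration_i).
Compute total resource usage per time slot:
  t=0: active resources = [], total = 0
  t=1: active resources = [], total = 0
  t=2: active resources = [3], total = 3
  t=3: active resources = [3], total = 3
  t=4: active resources = [3, 2], total = 5
  t=5: active resources = [3, 2, 6], total = 11
  t=6: active resources = [1, 2, 6, 2], total = 11
  t=7: active resources = [1, 6, 2], total = 9
  t=8: active resources = [6, 2], total = 8
  t=9: active resources = [6, 2], total = 8
  t=10: active resources = [6, 2], total = 8
Peak resource demand = 11

11


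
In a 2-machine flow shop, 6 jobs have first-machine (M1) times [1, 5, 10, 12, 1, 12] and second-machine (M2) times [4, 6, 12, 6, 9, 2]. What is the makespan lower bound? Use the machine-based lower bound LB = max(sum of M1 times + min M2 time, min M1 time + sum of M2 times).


LB1 = sum(M1 times) + min(M2 times) = 41 + 2 = 43
LB2 = min(M1 times) + sum(M2 times) = 1 + 39 = 40
Lower bound = max(LB1, LB2) = max(43, 40) = 43

43


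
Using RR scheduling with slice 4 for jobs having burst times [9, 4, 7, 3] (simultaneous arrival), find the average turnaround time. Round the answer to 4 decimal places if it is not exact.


Time quantum = 4
Execution trace:
  J1 runs 4 units, time = 4
  J2 runs 4 units, time = 8
  J3 runs 4 units, time = 12
  J4 runs 3 units, time = 15
  J1 runs 4 units, time = 19
  J3 runs 3 units, time = 22
  J1 runs 1 units, time = 23
Finish times: [23, 8, 22, 15]
Average turnaround = 68/4 = 17.0

17.0


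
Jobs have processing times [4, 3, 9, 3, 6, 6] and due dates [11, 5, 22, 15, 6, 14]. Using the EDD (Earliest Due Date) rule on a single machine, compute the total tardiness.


Sort by due date (EDD order): [(3, 5), (6, 6), (4, 11), (6, 14), (3, 15), (9, 22)]
Compute completion times and tardiness:
  Job 1: p=3, d=5, C=3, tardiness=max(0,3-5)=0
  Job 2: p=6, d=6, C=9, tardiness=max(0,9-6)=3
  Job 3: p=4, d=11, C=13, tardiness=max(0,13-11)=2
  Job 4: p=6, d=14, C=19, tardiness=max(0,19-14)=5
  Job 5: p=3, d=15, C=22, tardiness=max(0,22-15)=7
  Job 6: p=9, d=22, C=31, tardiness=max(0,31-22)=9
Total tardiness = 26

26


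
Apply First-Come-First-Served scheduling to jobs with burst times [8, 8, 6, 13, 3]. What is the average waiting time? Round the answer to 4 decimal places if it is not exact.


FCFS order (as given): [8, 8, 6, 13, 3]
Waiting times:
  Job 1: wait = 0
  Job 2: wait = 8
  Job 3: wait = 16
  Job 4: wait = 22
  Job 5: wait = 35
Sum of waiting times = 81
Average waiting time = 81/5 = 16.2

16.2


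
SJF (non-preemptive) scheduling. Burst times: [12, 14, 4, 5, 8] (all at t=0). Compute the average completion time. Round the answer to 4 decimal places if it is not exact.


SJF order (ascending): [4, 5, 8, 12, 14]
Completion times:
  Job 1: burst=4, C=4
  Job 2: burst=5, C=9
  Job 3: burst=8, C=17
  Job 4: burst=12, C=29
  Job 5: burst=14, C=43
Average completion = 102/5 = 20.4

20.4


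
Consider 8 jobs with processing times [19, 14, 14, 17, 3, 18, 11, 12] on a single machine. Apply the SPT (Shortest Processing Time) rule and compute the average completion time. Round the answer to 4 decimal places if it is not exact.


Sort jobs by processing time (SPT order): [3, 11, 12, 14, 14, 17, 18, 19]
Compute completion times sequentially:
  Job 1: processing = 3, completes at 3
  Job 2: processing = 11, completes at 14
  Job 3: processing = 12, completes at 26
  Job 4: processing = 14, completes at 40
  Job 5: processing = 14, completes at 54
  Job 6: processing = 17, completes at 71
  Job 7: processing = 18, completes at 89
  Job 8: processing = 19, completes at 108
Sum of completion times = 405
Average completion time = 405/8 = 50.625

50.625


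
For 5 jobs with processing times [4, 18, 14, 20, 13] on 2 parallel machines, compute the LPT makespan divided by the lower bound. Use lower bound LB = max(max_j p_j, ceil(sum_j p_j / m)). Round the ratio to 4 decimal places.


LPT order: [20, 18, 14, 13, 4]
Machine loads after assignment: [33, 36]
LPT makespan = 36
Lower bound = max(max_job, ceil(total/2)) = max(20, 35) = 35
Ratio = 36 / 35 = 1.0286

1.0286


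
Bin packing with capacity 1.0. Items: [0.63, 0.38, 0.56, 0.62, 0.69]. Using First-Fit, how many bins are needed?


Place items sequentially using First-Fit:
  Item 0.63 -> new Bin 1
  Item 0.38 -> new Bin 2
  Item 0.56 -> Bin 2 (now 0.94)
  Item 0.62 -> new Bin 3
  Item 0.69 -> new Bin 4
Total bins used = 4

4


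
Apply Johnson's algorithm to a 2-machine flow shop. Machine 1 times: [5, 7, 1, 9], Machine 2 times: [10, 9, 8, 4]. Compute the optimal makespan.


Apply Johnson's rule:
  Group 1 (a <= b): [(3, 1, 8), (1, 5, 10), (2, 7, 9)]
  Group 2 (a > b): [(4, 9, 4)]
Optimal job order: [3, 1, 2, 4]
Schedule:
  Job 3: M1 done at 1, M2 done at 9
  Job 1: M1 done at 6, M2 done at 19
  Job 2: M1 done at 13, M2 done at 28
  Job 4: M1 done at 22, M2 done at 32
Makespan = 32

32


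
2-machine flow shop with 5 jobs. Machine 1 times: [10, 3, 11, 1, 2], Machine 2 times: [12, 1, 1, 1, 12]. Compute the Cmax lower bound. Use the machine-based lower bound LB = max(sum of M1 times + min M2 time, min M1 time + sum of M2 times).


LB1 = sum(M1 times) + min(M2 times) = 27 + 1 = 28
LB2 = min(M1 times) + sum(M2 times) = 1 + 27 = 28
Lower bound = max(LB1, LB2) = max(28, 28) = 28

28


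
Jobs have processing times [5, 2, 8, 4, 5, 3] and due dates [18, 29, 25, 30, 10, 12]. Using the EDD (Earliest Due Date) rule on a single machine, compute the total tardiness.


Sort by due date (EDD order): [(5, 10), (3, 12), (5, 18), (8, 25), (2, 29), (4, 30)]
Compute completion times and tardiness:
  Job 1: p=5, d=10, C=5, tardiness=max(0,5-10)=0
  Job 2: p=3, d=12, C=8, tardiness=max(0,8-12)=0
  Job 3: p=5, d=18, C=13, tardiness=max(0,13-18)=0
  Job 4: p=8, d=25, C=21, tardiness=max(0,21-25)=0
  Job 5: p=2, d=29, C=23, tardiness=max(0,23-29)=0
  Job 6: p=4, d=30, C=27, tardiness=max(0,27-30)=0
Total tardiness = 0

0


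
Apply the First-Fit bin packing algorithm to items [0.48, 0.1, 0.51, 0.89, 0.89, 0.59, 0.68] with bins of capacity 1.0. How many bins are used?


Place items sequentially using First-Fit:
  Item 0.48 -> new Bin 1
  Item 0.1 -> Bin 1 (now 0.58)
  Item 0.51 -> new Bin 2
  Item 0.89 -> new Bin 3
  Item 0.89 -> new Bin 4
  Item 0.59 -> new Bin 5
  Item 0.68 -> new Bin 6
Total bins used = 6

6


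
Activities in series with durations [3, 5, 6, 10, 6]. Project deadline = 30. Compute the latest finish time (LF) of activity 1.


LF(activity 1) = deadline - sum of successor durations
Successors: activities 2 through 5 with durations [5, 6, 10, 6]
Sum of successor durations = 27
LF = 30 - 27 = 3

3


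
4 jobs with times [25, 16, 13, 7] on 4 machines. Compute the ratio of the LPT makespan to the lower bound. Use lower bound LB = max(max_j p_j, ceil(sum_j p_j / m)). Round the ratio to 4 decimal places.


LPT order: [25, 16, 13, 7]
Machine loads after assignment: [25, 16, 13, 7]
LPT makespan = 25
Lower bound = max(max_job, ceil(total/4)) = max(25, 16) = 25
Ratio = 25 / 25 = 1.0

1.0


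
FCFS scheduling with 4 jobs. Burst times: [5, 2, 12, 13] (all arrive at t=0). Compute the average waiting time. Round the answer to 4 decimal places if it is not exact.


FCFS order (as given): [5, 2, 12, 13]
Waiting times:
  Job 1: wait = 0
  Job 2: wait = 5
  Job 3: wait = 7
  Job 4: wait = 19
Sum of waiting times = 31
Average waiting time = 31/4 = 7.75

7.75


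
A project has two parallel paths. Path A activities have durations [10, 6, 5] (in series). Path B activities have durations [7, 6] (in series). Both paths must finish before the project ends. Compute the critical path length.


Path A total = 10 + 6 + 5 = 21
Path B total = 7 + 6 = 13
Critical path = longest path = max(21, 13) = 21

21


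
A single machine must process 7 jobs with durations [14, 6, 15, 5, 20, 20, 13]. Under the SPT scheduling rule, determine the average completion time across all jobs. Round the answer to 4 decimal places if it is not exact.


Sort jobs by processing time (SPT order): [5, 6, 13, 14, 15, 20, 20]
Compute completion times sequentially:
  Job 1: processing = 5, completes at 5
  Job 2: processing = 6, completes at 11
  Job 3: processing = 13, completes at 24
  Job 4: processing = 14, completes at 38
  Job 5: processing = 15, completes at 53
  Job 6: processing = 20, completes at 73
  Job 7: processing = 20, completes at 93
Sum of completion times = 297
Average completion time = 297/7 = 42.4286

42.4286


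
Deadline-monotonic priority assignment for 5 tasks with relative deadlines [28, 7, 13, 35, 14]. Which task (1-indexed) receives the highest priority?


Sort tasks by relative deadline (ascending):
  Task 2: deadline = 7
  Task 3: deadline = 13
  Task 5: deadline = 14
  Task 1: deadline = 28
  Task 4: deadline = 35
Priority order (highest first): [2, 3, 5, 1, 4]
Highest priority task = 2

2


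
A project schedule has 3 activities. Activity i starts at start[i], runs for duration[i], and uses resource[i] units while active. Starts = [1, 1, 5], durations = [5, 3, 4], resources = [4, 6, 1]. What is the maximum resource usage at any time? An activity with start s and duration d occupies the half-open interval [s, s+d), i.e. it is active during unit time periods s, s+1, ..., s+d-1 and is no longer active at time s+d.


Each activity i is active on [start_i, start_i + duration_i).
Compute total resource usage per time slot:
  t=0: active resources = [], total = 0
  t=1: active resources = [4, 6], total = 10
  t=2: active resources = [4, 6], total = 10
  t=3: active resources = [4, 6], total = 10
  t=4: active resources = [4], total = 4
  t=5: active resources = [4, 1], total = 5
  t=6: active resources = [1], total = 1
  t=7: active resources = [1], total = 1
  t=8: active resources = [1], total = 1
Peak resource demand = 10

10


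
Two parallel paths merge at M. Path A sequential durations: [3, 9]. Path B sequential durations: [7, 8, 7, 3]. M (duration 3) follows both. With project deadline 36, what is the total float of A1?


Forward pass: ES(A1) = sum of predecessors on chain A = 0
EF = ES + duration = 0 + 3 = 3
Backward pass: LF(M) = deadline = 36; LS(M) = 36 - 3 = 33
LF(A1) = LS(M) - sum(successors on chain A) = 33 - 9 = 24
LS = LF - duration = 24 - 3 = 21
Total float = LS - ES = 21 - 0 = 21

21


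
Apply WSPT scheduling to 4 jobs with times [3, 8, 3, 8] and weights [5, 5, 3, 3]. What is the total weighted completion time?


Compute p/w ratios and sort ascending (WSPT): [(3, 5), (3, 3), (8, 5), (8, 3)]
Compute weighted completion times:
  Job (p=3,w=5): C=3, w*C=5*3=15
  Job (p=3,w=3): C=6, w*C=3*6=18
  Job (p=8,w=5): C=14, w*C=5*14=70
  Job (p=8,w=3): C=22, w*C=3*22=66
Total weighted completion time = 169

169


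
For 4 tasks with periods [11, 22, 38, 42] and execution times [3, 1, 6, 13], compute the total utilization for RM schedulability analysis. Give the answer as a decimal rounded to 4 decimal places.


Compute individual utilizations (exact fractions):
  Task 1: C/T = 3/11 (approx. 0.2727)
  Task 2: C/T = 1/22 (approx. 0.0455)
  Task 3: C/T = 6/38 = 3/19 (approx. 0.1579)
  Task 4: C/T = 13/42 (approx. 0.3095)
Total utilization U = 3/11 + 1/22 + 3/19 + 13/42 = 3448/4389
Rounded to 4 decimal places: U = 0.7856
RM (Liu & Layland) bound for 4 tasks = 0.756828; compare with U = 3448/4389 (approx. 0.785600)
bound < U <= 1, so the RM sufficient condition is not met (inconclusive; an exact test such as response-time analysis is needed).

0.7856


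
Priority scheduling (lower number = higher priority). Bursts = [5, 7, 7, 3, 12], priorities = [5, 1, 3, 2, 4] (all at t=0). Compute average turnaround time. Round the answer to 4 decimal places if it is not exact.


Sort by priority (ascending = highest first):
Order: [(1, 7), (2, 3), (3, 7), (4, 12), (5, 5)]
Completion times:
  Priority 1, burst=7, C=7
  Priority 2, burst=3, C=10
  Priority 3, burst=7, C=17
  Priority 4, burst=12, C=29
  Priority 5, burst=5, C=34
Average turnaround = 97/5 = 19.4

19.4


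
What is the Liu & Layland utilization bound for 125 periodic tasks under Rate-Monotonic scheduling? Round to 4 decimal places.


Compute 2^(1/125) = 1.0055605804
Subtract 1: 1.0055605804 - 1 = 0.0055605804
Multiply by n: 125 * 0.0055605804 = 0.6950725500
Round to 4 dp: 0.6951

0.6951


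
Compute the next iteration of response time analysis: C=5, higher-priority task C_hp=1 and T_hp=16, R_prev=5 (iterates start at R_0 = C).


R_next = C + ceil(R_prev / T_hp) * C_hp
ceil(5 / 16) = ceil(0.3125) = 1
Interference = 1 * 1 = 1
R_next = 5 + 1 = 6

6


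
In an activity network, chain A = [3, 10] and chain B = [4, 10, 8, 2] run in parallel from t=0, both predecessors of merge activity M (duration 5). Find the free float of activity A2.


ES(A2) = sum of predecessors on chain A = 3
EF(A2) = ES + duration = 3 + 10 = 13
Successor of A2 is M. ES(M) = max(sum(A), sum(B)) = max(13, 24) = 24
Free float = ES(successor) - EF(current) = 24 - 13 = 11

11


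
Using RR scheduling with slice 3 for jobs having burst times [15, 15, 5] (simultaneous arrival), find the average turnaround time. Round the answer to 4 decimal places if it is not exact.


Time quantum = 3
Execution trace:
  J1 runs 3 units, time = 3
  J2 runs 3 units, time = 6
  J3 runs 3 units, time = 9
  J1 runs 3 units, time = 12
  J2 runs 3 units, time = 15
  J3 runs 2 units, time = 17
  J1 runs 3 units, time = 20
  J2 runs 3 units, time = 23
  J1 runs 3 units, time = 26
  J2 runs 3 units, time = 29
  J1 runs 3 units, time = 32
  J2 runs 3 units, time = 35
Finish times: [32, 35, 17]
Average turnaround = 84/3 = 28.0

28.0


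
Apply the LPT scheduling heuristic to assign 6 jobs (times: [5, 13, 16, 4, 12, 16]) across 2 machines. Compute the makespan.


Sort jobs in decreasing order (LPT): [16, 16, 13, 12, 5, 4]
Assign each job to the least loaded machine:
  Machine 1: jobs [16, 13, 4], load = 33
  Machine 2: jobs [16, 12, 5], load = 33
Makespan = max load = 33

33


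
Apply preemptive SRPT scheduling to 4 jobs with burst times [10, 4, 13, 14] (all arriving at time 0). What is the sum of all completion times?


Since all jobs arrive at t=0, SRPT equals SPT ordering.
SPT order: [4, 10, 13, 14]
Completion times:
  Job 1: p=4, C=4
  Job 2: p=10, C=14
  Job 3: p=13, C=27
  Job 4: p=14, C=41
Total completion time = 4 + 14 + 27 + 41 = 86

86


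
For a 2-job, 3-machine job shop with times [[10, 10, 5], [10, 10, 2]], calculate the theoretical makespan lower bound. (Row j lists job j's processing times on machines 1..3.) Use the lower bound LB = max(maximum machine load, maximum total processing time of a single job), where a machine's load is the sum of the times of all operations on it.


Machine loads:
  Machine 1: 10 + 10 = 20
  Machine 2: 10 + 10 = 20
  Machine 3: 5 + 2 = 7
Max machine load = 20
Job totals:
  Job 1: 25
  Job 2: 22
Max job total = 25
Lower bound = max(20, 25) = 25

25


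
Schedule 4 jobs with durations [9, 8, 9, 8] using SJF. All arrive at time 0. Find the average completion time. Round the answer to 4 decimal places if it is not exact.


SJF order (ascending): [8, 8, 9, 9]
Completion times:
  Job 1: burst=8, C=8
  Job 2: burst=8, C=16
  Job 3: burst=9, C=25
  Job 4: burst=9, C=34
Average completion = 83/4 = 20.75

20.75


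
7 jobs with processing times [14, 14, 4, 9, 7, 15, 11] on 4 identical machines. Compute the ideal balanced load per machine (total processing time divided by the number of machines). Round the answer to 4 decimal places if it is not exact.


Total processing time = 14 + 14 + 4 + 9 + 7 + 15 + 11 = 74
Number of machines = 4
Ideal balanced load = 74 / 4 = 18.5

18.5


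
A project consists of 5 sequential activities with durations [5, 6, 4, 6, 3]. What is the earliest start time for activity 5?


Activity 5 starts after activities 1 through 4 complete.
Predecessor durations: [5, 6, 4, 6]
ES = 5 + 6 + 4 + 6 = 21

21


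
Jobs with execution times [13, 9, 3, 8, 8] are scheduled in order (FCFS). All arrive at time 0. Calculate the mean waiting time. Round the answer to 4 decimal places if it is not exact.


FCFS order (as given): [13, 9, 3, 8, 8]
Waiting times:
  Job 1: wait = 0
  Job 2: wait = 13
  Job 3: wait = 22
  Job 4: wait = 25
  Job 5: wait = 33
Sum of waiting times = 93
Average waiting time = 93/5 = 18.6

18.6


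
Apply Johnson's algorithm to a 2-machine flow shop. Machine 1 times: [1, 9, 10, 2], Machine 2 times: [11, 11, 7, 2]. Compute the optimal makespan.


Apply Johnson's rule:
  Group 1 (a <= b): [(1, 1, 11), (4, 2, 2), (2, 9, 11)]
  Group 2 (a > b): [(3, 10, 7)]
Optimal job order: [1, 4, 2, 3]
Schedule:
  Job 1: M1 done at 1, M2 done at 12
  Job 4: M1 done at 3, M2 done at 14
  Job 2: M1 done at 12, M2 done at 25
  Job 3: M1 done at 22, M2 done at 32
Makespan = 32

32


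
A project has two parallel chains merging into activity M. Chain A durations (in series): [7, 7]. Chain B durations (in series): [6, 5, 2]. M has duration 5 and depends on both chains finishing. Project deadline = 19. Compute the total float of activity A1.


Forward pass: ES(A1) = sum of predecessors on chain A = 0
EF = ES + duration = 0 + 7 = 7
Backward pass: LF(M) = deadline = 19; LS(M) = 19 - 5 = 14
LF(A1) = LS(M) - sum(successors on chain A) = 14 - 7 = 7
LS = LF - duration = 7 - 7 = 0
Total float = LS - ES = 0 - 0 = 0

0


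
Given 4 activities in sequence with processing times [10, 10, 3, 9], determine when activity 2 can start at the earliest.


Activity 2 starts after activities 1 through 1 complete.
Predecessor durations: [10]
ES = 10 = 10

10


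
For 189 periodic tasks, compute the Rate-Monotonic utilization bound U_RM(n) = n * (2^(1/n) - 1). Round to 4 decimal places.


Compute 2^(1/189) = 1.0036741787
Subtract 1: 1.0036741787 - 1 = 0.0036741787
Multiply by n: 189 * 0.0036741787 = 0.6944197743
Round to 4 dp: 0.6944

0.6944


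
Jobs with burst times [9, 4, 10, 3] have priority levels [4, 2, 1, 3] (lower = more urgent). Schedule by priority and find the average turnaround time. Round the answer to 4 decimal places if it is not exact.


Sort by priority (ascending = highest first):
Order: [(1, 10), (2, 4), (3, 3), (4, 9)]
Completion times:
  Priority 1, burst=10, C=10
  Priority 2, burst=4, C=14
  Priority 3, burst=3, C=17
  Priority 4, burst=9, C=26
Average turnaround = 67/4 = 16.75

16.75


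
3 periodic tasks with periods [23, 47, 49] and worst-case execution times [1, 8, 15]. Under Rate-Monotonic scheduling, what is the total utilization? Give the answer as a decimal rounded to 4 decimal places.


Compute individual utilizations (exact fractions):
  Task 1: C/T = 1/23 (approx. 0.0435)
  Task 2: C/T = 8/47 (approx. 0.1702)
  Task 3: C/T = 15/49 (approx. 0.3061)
Total utilization U = 1/23 + 8/47 + 15/49 = 27534/52969
Rounded to 4 decimal places: U = 0.5198
RM (Liu & Layland) bound for 3 tasks = 0.779763; compare with U = 27534/52969 (approx. 0.519813)
U <= bound, so schedulable by RM sufficient condition.

0.5198


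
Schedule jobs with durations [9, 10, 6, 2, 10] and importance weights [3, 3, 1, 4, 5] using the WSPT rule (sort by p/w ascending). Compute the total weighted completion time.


Compute p/w ratios and sort ascending (WSPT): [(2, 4), (10, 5), (9, 3), (10, 3), (6, 1)]
Compute weighted completion times:
  Job (p=2,w=4): C=2, w*C=4*2=8
  Job (p=10,w=5): C=12, w*C=5*12=60
  Job (p=9,w=3): C=21, w*C=3*21=63
  Job (p=10,w=3): C=31, w*C=3*31=93
  Job (p=6,w=1): C=37, w*C=1*37=37
Total weighted completion time = 261

261


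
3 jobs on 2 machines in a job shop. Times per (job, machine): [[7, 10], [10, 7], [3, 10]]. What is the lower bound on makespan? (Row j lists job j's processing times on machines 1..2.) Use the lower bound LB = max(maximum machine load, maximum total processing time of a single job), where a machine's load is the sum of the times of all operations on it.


Machine loads:
  Machine 1: 7 + 10 + 3 = 20
  Machine 2: 10 + 7 + 10 = 27
Max machine load = 27
Job totals:
  Job 1: 17
  Job 2: 17
  Job 3: 13
Max job total = 17
Lower bound = max(27, 17) = 27

27


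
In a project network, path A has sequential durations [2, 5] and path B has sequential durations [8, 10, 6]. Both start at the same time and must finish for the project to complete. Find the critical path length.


Path A total = 2 + 5 = 7
Path B total = 8 + 10 + 6 = 24
Critical path = longest path = max(7, 24) = 24

24


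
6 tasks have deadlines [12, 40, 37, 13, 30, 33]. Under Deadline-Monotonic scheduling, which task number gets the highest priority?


Sort tasks by relative deadline (ascending):
  Task 1: deadline = 12
  Task 4: deadline = 13
  Task 5: deadline = 30
  Task 6: deadline = 33
  Task 3: deadline = 37
  Task 2: deadline = 40
Priority order (highest first): [1, 4, 5, 6, 3, 2]
Highest priority task = 1

1


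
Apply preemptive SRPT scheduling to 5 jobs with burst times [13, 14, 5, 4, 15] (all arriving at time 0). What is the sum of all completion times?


Since all jobs arrive at t=0, SRPT equals SPT ordering.
SPT order: [4, 5, 13, 14, 15]
Completion times:
  Job 1: p=4, C=4
  Job 2: p=5, C=9
  Job 3: p=13, C=22
  Job 4: p=14, C=36
  Job 5: p=15, C=51
Total completion time = 4 + 9 + 22 + 36 + 51 = 122

122


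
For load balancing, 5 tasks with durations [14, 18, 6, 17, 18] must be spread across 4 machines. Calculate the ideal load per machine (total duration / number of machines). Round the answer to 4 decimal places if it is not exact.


Total processing time = 14 + 18 + 6 + 17 + 18 = 73
Number of machines = 4
Ideal balanced load = 73 / 4 = 18.25

18.25


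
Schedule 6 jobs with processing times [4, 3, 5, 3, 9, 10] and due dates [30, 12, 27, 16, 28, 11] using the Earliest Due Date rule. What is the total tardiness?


Sort by due date (EDD order): [(10, 11), (3, 12), (3, 16), (5, 27), (9, 28), (4, 30)]
Compute completion times and tardiness:
  Job 1: p=10, d=11, C=10, tardiness=max(0,10-11)=0
  Job 2: p=3, d=12, C=13, tardiness=max(0,13-12)=1
  Job 3: p=3, d=16, C=16, tardiness=max(0,16-16)=0
  Job 4: p=5, d=27, C=21, tardiness=max(0,21-27)=0
  Job 5: p=9, d=28, C=30, tardiness=max(0,30-28)=2
  Job 6: p=4, d=30, C=34, tardiness=max(0,34-30)=4
Total tardiness = 7

7


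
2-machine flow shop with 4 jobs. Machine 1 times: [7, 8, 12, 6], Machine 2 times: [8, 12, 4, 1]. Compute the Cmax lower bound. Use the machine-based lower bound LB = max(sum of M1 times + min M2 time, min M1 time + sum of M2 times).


LB1 = sum(M1 times) + min(M2 times) = 33 + 1 = 34
LB2 = min(M1 times) + sum(M2 times) = 6 + 25 = 31
Lower bound = max(LB1, LB2) = max(34, 31) = 34

34


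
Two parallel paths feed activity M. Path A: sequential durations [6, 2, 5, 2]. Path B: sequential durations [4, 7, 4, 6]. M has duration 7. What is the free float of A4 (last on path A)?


ES(A4) = sum of predecessors on chain A = 13
EF(A4) = ES + duration = 13 + 2 = 15
Successor of A4 is M. ES(M) = max(sum(A), sum(B)) = max(15, 21) = 21
Free float = ES(successor) - EF(current) = 21 - 15 = 6

6


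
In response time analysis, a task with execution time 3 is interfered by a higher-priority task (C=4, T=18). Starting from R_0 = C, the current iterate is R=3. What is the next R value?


R_next = C + ceil(R_prev / T_hp) * C_hp
ceil(3 / 18) = ceil(0.1667) = 1
Interference = 1 * 4 = 4
R_next = 3 + 4 = 7

7


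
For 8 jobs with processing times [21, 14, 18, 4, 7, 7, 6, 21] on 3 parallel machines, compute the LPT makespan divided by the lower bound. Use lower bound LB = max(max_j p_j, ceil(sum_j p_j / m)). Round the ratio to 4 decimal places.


LPT order: [21, 21, 18, 14, 7, 7, 6, 4]
Machine loads after assignment: [34, 32, 32]
LPT makespan = 34
Lower bound = max(max_job, ceil(total/3)) = max(21, 33) = 33
Ratio = 34 / 33 = 1.0303

1.0303


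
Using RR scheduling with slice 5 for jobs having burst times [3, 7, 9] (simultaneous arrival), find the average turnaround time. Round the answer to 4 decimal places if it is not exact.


Time quantum = 5
Execution trace:
  J1 runs 3 units, time = 3
  J2 runs 5 units, time = 8
  J3 runs 5 units, time = 13
  J2 runs 2 units, time = 15
  J3 runs 4 units, time = 19
Finish times: [3, 15, 19]
Average turnaround = 37/3 = 12.3333

12.3333


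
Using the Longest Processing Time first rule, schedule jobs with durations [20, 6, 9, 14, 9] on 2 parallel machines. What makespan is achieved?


Sort jobs in decreasing order (LPT): [20, 14, 9, 9, 6]
Assign each job to the least loaded machine:
  Machine 1: jobs [20, 9], load = 29
  Machine 2: jobs [14, 9, 6], load = 29
Makespan = max load = 29

29


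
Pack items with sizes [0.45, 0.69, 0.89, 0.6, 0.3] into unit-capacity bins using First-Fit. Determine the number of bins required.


Place items sequentially using First-Fit:
  Item 0.45 -> new Bin 1
  Item 0.69 -> new Bin 2
  Item 0.89 -> new Bin 3
  Item 0.6 -> new Bin 4
  Item 0.3 -> Bin 1 (now 0.75)
Total bins used = 4

4


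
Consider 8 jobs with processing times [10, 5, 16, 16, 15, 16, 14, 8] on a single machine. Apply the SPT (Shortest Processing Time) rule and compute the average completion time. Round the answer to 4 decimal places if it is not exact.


Sort jobs by processing time (SPT order): [5, 8, 10, 14, 15, 16, 16, 16]
Compute completion times sequentially:
  Job 1: processing = 5, completes at 5
  Job 2: processing = 8, completes at 13
  Job 3: processing = 10, completes at 23
  Job 4: processing = 14, completes at 37
  Job 5: processing = 15, completes at 52
  Job 6: processing = 16, completes at 68
  Job 7: processing = 16, completes at 84
  Job 8: processing = 16, completes at 100
Sum of completion times = 382
Average completion time = 382/8 = 47.75

47.75


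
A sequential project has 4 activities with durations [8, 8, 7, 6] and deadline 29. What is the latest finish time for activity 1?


LF(activity 1) = deadline - sum of successor durations
Successors: activities 2 through 4 with durations [8, 7, 6]
Sum of successor durations = 21
LF = 29 - 21 = 8

8


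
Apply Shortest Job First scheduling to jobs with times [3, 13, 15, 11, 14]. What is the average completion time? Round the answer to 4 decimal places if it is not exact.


SJF order (ascending): [3, 11, 13, 14, 15]
Completion times:
  Job 1: burst=3, C=3
  Job 2: burst=11, C=14
  Job 3: burst=13, C=27
  Job 4: burst=14, C=41
  Job 5: burst=15, C=56
Average completion = 141/5 = 28.2

28.2


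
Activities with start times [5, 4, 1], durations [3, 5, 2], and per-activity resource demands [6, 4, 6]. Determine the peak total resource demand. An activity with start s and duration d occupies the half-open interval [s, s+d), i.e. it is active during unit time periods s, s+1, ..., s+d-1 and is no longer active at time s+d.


Each activity i is active on [start_i, start_i + duration_i).
Compute total resource usage per time slot:
  t=0: active resources = [], total = 0
  t=1: active resources = [6], total = 6
  t=2: active resources = [6], total = 6
  t=3: active resources = [], total = 0
  t=4: active resources = [4], total = 4
  t=5: active resources = [6, 4], total = 10
  t=6: active resources = [6, 4], total = 10
  t=7: active resources = [6, 4], total = 10
  t=8: active resources = [4], total = 4
Peak resource demand = 10

10


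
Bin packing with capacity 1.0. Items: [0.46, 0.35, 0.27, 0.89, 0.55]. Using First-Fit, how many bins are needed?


Place items sequentially using First-Fit:
  Item 0.46 -> new Bin 1
  Item 0.35 -> Bin 1 (now 0.81)
  Item 0.27 -> new Bin 2
  Item 0.89 -> new Bin 3
  Item 0.55 -> Bin 2 (now 0.82)
Total bins used = 3

3


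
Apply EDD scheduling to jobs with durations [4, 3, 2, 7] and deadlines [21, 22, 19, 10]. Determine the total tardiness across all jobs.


Sort by due date (EDD order): [(7, 10), (2, 19), (4, 21), (3, 22)]
Compute completion times and tardiness:
  Job 1: p=7, d=10, C=7, tardiness=max(0,7-10)=0
  Job 2: p=2, d=19, C=9, tardiness=max(0,9-19)=0
  Job 3: p=4, d=21, C=13, tardiness=max(0,13-21)=0
  Job 4: p=3, d=22, C=16, tardiness=max(0,16-22)=0
Total tardiness = 0

0


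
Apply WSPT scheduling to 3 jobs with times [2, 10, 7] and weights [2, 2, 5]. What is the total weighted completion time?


Compute p/w ratios and sort ascending (WSPT): [(2, 2), (7, 5), (10, 2)]
Compute weighted completion times:
  Job (p=2,w=2): C=2, w*C=2*2=4
  Job (p=7,w=5): C=9, w*C=5*9=45
  Job (p=10,w=2): C=19, w*C=2*19=38
Total weighted completion time = 87

87


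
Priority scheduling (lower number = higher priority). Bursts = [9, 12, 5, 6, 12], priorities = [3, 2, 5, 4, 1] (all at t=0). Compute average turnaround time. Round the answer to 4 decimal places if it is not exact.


Sort by priority (ascending = highest first):
Order: [(1, 12), (2, 12), (3, 9), (4, 6), (5, 5)]
Completion times:
  Priority 1, burst=12, C=12
  Priority 2, burst=12, C=24
  Priority 3, burst=9, C=33
  Priority 4, burst=6, C=39
  Priority 5, burst=5, C=44
Average turnaround = 152/5 = 30.4

30.4
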